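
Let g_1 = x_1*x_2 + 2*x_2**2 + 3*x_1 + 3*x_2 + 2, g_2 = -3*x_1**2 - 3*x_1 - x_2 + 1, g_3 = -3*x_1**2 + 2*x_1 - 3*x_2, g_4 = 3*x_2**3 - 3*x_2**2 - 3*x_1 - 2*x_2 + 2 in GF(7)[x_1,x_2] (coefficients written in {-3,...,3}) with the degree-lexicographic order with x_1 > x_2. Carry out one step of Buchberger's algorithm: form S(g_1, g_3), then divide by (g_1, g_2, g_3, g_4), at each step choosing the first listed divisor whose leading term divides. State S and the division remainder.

S(g_1, g_3) = 2*x_1*x_2**2 + 3*x_1**2 - x_1*x_2 - x_2**2 + 2*x_1; remainder on division = 3*x_2**2 + 2*x_1 - 3*x_2 - 1.

lcm(LM(g_1), LM(g_3)) = x_1**2*x_2.
S = (lcm/LT(g_1))·g_1 − (lcm/LT(g_3))·g_3 = 2*x_1*x_2**2 + 3*x_1**2 - x_1*x_2 - x_2**2 + 2*x_1.
Reduce S modulo (g_1, g_2, g_3, g_4) in that order:
  leading term x_1*x_2**2: subtract (2*x_2)·g_1 from 2*x_1*x_2**2 + 3*x_1**2 - x_1*x_2 - x_2**2 + 2*x_1 → 3*x_2**3 + 3*x_1**2 + 2*x_1 + 3*x_2
  leading term x_2**3: subtract (1)·g_4 from 3*x_2**3 + 3*x_1**2 + 2*x_1 + 3*x_2 → 3*x_1**2 + 3*x_2**2 - 2*x_1 - 2*x_2 - 2
  leading term x_1**2: subtract (-1)·g_2 from 3*x_1**2 + 3*x_2**2 - 2*x_1 - 2*x_2 - 2 → 3*x_2**2 + 2*x_1 - 3*x_2 - 1
  leading term x_2**2: no divisor's leading term divides it; move 3*x_2**2 to the remainder.
  leading term x_1: no divisor's leading term divides it; move 2*x_1 to the remainder.
  leading term x_2: no divisor's leading term divides it; move -3*x_2 to the remainder.
  leading term 1: no divisor's leading term divides it; move -1 to the remainder.
The remainder 3*x_2**2 + 2*x_1 - 3*x_2 - 1 is nonzero, so it would be added as the next basis element.
This is the inner loop of Buchberger's algorithm — each nonzero remainder becomes a new basis element.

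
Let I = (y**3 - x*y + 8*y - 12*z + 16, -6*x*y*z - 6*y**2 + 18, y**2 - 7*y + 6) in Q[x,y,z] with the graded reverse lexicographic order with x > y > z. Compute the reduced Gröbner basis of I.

G = {x**2 - 62/3*x - 228*y + 52*z + 431/3, x*y - 51*y + 12*z + 26, y**2 - 7*y + 6, x*z + 3/2*y - 7/2, y*z - 1/2*x + 13/6*y - 7*z + 31/3, z**2 - 17/8*x + 69/8*y - 331/12*z + 134/3}

f_1 = y**3 - x*y + 8*y - 12*z + 16, LT = y**3.
f_2 = -6*x*y*z - 6*y**2 + 18, LT = x*y*z.
f_3 = y**2 - 7*y + 6, LT = y**2.

S(f_1,f_2): lcm = x*y**3*z. S = -y**4 - x**2*y*z + 8*x*y*z - 12*x*z**2 + 3*y**2 + 16*x*z.
  leading term y**4: subtract (-y)·f_1 from -y**4 - x**2*y*z + 8*x*y*z - 12*x*z**2 + 3*y**2 + 16*x*z → -x**2*y*z - x*y**2 + 8*x*y*z - 12*x*z**2 + 11*y**2 + 16*x*z - 12*y*z + 16*y
  leading term x**2*y*z: subtract (1/6*x)·f_2 from -x**2*y*z - x*y**2 + 8*x*y*z - 12*x*z**2 + 11*y**2 + 16*x*z - 12*y*z + 16*y → 8*x*y*z - 12*x*z**2 + 11*y**2 + 16*x*z - 12*y*z - 3*x + 16*y
  leading term x*y*z: subtract (-4/3)·f_2 from 8*x*y*z - 12*x*z**2 + 11*y**2 + 16*x*z - 12*y*z - 3*x + 16*y → -12*x*z**2 + 3*y**2 + 16*x*z - 12*y*z - 3*x + 16*y + 24
  leading term x*z**2: no divisor's leading term divides it; move -12*x*z**2 to the remainder.
  leading term y**2: subtract (3)·f_3 from 3*y**2 + 16*x*z - 12*y*z - 3*x + 16*y + 24 → 16*x*z - 12*y*z - 3*x + 37*y + 6
  leading term x*z: no divisor's leading term divides it; move 16*x*z to the remainder.
  leading term y*z: no divisor's leading term divides it; move -12*y*z to the remainder.
  leading term x: no divisor's leading term divides it; move -3*x to the remainder.
  leading term y: no divisor's leading term divides it; move 37*y to the remainder.
  leading term 1: no divisor's leading term divides it; move 6 to the remainder.
  remainder -12*x*z**2 + 16*x*z - 12*y*z - 3*x + 37*y + 6 ≠ 0; add g_4 = -12*x*z**2 + 16*x*z - 12*y*z - 3*x + 37*y + 6 to the basis.

S(f_1,f_3): lcm = y**3. S = -x*y + 7*y**2 + 2*y - 12*z + 16.
  leading term x*y: no divisor's leading term divides it; move -x*y to the remainder.
  leading term y**2: subtract (7)·f_3 from 7*y**2 + 2*y - 12*z + 16 → 51*y - 12*z - 26
  leading term y: no divisor's leading term divides it; move 51*y to the remainder.
  leading term z: no divisor's leading term divides it; move -12*z to the remainder.
  leading term 1: no divisor's leading term divides it; move -26 to the remainder.
  remainder -x*y + 51*y - 12*z - 26 ≠ 0; add g_5 = -x*y + 51*y - 12*z - 26 to the basis.

S(f_2,f_3): lcm = x*y**2*z. S = y**3 + 7*x*y*z - 6*x*z - 3*y.
  leading term y**3: subtract (1)·f_1 from y**3 + 7*x*y*z - 6*x*z - 3*y → 7*x*y*z + x*y - 6*x*z - 11*y + 12*z - 16
  leading term x*y*z: subtract (-7/6)·f_2 from 7*x*y*z + x*y - 6*x*z - 11*y + 12*z - 16 → x*y - 7*y**2 - 6*x*z - 11*y + 12*z + 5
  leading term x*y: subtract (-1)·g_5 from x*y - 7*y**2 - 6*x*z - 11*y + 12*z + 5 → -7*y**2 - 6*x*z + 40*y - 21
  leading term y**2: subtract (-7)·f_3 from -7*y**2 - 6*x*z + 40*y - 21 → -6*x*z - 9*y + 21
  leading term x*z: no divisor's leading term divides it; move -6*x*z to the remainder.
  leading term y: no divisor's leading term divides it; move -9*y to the remainder.
  leading term 1: no divisor's leading term divides it; move 21 to the remainder.
  remainder -6*x*z - 9*y + 21 ≠ 0; add g_6 = -6*x*z - 9*y + 21 to the basis.

S(f_1,g_5): lcm = x*y**3. S = -x**2*y + 51*y**3 - 12*y**2*z + 8*x*y - 26*y**2 - 12*x*z + 16*x.
  leading term x**2*y: subtract (x)·g_5 from -x**2*y + 51*y**3 - 12*y**2*z + 8*x*y - 26*y**2 - 12*x*z + 16*x → 51*y**3 - 12*y**2*z - 43*x*y - 26*y**2 + 42*x
  leading term y**3: subtract (51)·f_1 from 51*y**3 - 12*y**2*z - 43*x*y - 26*y**2 + 42*x → -12*y**2*z + 8*x*y - 26*y**2 + 42*x - 408*y + 612*z - 816
  leading term y**2*z: subtract (-12*z)·f_3 from -12*y**2*z + 8*x*y - 26*y**2 + 42*x - 408*y + 612*z - 816 → 8*x*y - 26*y**2 - 84*y*z + 42*x - 408*y + 684*z - 816
  leading term x*y: subtract (-8)·g_5 from 8*x*y - 26*y**2 - 84*y*z + 42*x - 408*y + 684*z - 816 → -26*y**2 - 84*y*z + 42*x + 588*z - 1024
  leading term y**2: subtract (-26)·f_3 from -26*y**2 - 84*y*z + 42*x + 588*z - 1024 → -84*y*z + 42*x - 182*y + 588*z - 868
  leading term y*z: no divisor's leading term divides it; move -84*y*z to the remainder.
  leading term x: no divisor's leading term divides it; move 42*x to the remainder.
  leading term y: no divisor's leading term divides it; move -182*y to the remainder.
  leading term z: no divisor's leading term divides it; move 588*z to the remainder.
  leading term 1: no divisor's leading term divides it; move -868 to the remainder.
  remainder -84*y*z + 42*x - 182*y + 588*z - 868 ≠ 0; add g_7 = -84*y*z + 42*x - 182*y + 588*z - 868 to the basis.

S(f_2,g_5): lcm = x*y*z. S = y**2 + 51*y*z - 12*z**2 - 26*z - 3.
  leading term y**2: subtract (1)·f_3 from y**2 + 51*y*z - 12*z**2 - 26*z - 3 → 51*y*z - 12*z**2 + 7*y - 26*z - 9
  leading term y*z: subtract (-17/28)·g_7 from 51*y*z - 12*z**2 + 7*y - 26*z - 9 → -12*z**2 + 51/2*x - 207/2*y + 331*z - 536
  leading term z**2: no divisor's leading term divides it; move -12*z**2 to the remainder.
  leading term x: no divisor's leading term divides it; move 51/2*x to the remainder.
  leading term y: no divisor's leading term divides it; move -207/2*y to the remainder.
  leading term z: no divisor's leading term divides it; move 331*z to the remainder.
  leading term 1: no divisor's leading term divides it; move -536 to the remainder.
  remainder -12*z**2 + 51/2*x - 207/2*y + 331*z - 536 ≠ 0; add g_8 = -12*z**2 + 51/2*x - 207/2*y + 331*z - 536 to the basis.

S(f_2,g_7): lcm = x*y*z. S = 1/2*x**2 - 13/6*x*y + y**2 + 7*x*z - 31/3*x - 3.
  leading term x**2: no divisor's leading term divides it; move 1/2*x**2 to the remainder.
  leading term x*y: subtract (13/6)·g_5 from -13/6*x*y + y**2 + 7*x*z - 31/3*x - 3 → y**2 + 7*x*z - 31/3*x - 221/2*y + 26*z + 160/3
  leading term y**2: subtract (1)·f_3 from y**2 + 7*x*z - 31/3*x - 221/2*y + 26*z + 160/3 → 7*x*z - 31/3*x - 207/2*y + 26*z + 142/3
  leading term x*z: subtract (-7/6)·g_6 from 7*x*z - 31/3*x - 207/2*y + 26*z + 142/3 → -31/3*x - 114*y + 26*z + 431/6
  leading term x: no divisor's leading term divides it; move -31/3*x to the remainder.
  leading term y: no divisor's leading term divides it; move -114*y to the remainder.
  leading term z: no divisor's leading term divides it; move 26*z to the remainder.
  leading term 1: no divisor's leading term divides it; move 431/6 to the remainder.
  remainder 1/2*x**2 - 31/3*x - 114*y + 26*z + 431/6 ≠ 0; add g_9 = 1/2*x**2 - 31/3*x - 114*y + 26*z + 431/6 to the basis.

The other S-polynomials (S(f_1,g_4), S(f_2,g_4), S(f_3,g_4), S(f_3,g_5), S(g_4,g_5), S(f_1,g_6), S(f_2,g_6), S(f_3,g_6), S(g_4,g_6), S(g_5,g_6), S(f_1,g_7), S(f_3,g_7), S(g_4,g_7), S(g_5,g_7), S(g_6,g_7), S(f_1,g_8), S(f_2,g_8), S(f_3,g_8), S(g_4,g_8), S(g_5,g_8), S(g_6,g_8), S(g_7,g_8), S(f_1,g_9), S(f_2,g_9), S(f_3,g_9), S(g_4,g_9), S(g_5,g_9), S(g_6,g_9), S(g_7,g_9), S(g_8,g_9)) all reduce to 0 modulo the current basis, so we have a Gröbner basis.
Inter-reduce: drop elements whose leading term is divisible by another's, tail-reduce, and make monic.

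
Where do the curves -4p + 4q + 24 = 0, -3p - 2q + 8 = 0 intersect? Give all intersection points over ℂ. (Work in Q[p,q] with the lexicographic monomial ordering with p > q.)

{(4, -2)}

Compute a lex Gröbner basis by Buchberger's algorithm.
f_1 = -4p + 4q + 24, LT = p.
f_2 = -3p - 2q + 8, LT = p.

S(f_1,f_2): lcm = p. S = -\tfrac{5}{3}q - \tfrac{10}{3}.
  leading term q: no divisor's leading term divides it; move -\tfrac{5}{3}q to the remainder.
  leading term 1: no divisor's leading term divides it; move -\tfrac{10}{3} to the remainder.
  remainder -\tfrac{5}{3}q - \tfrac{10}{3} ≠ 0; add h_3 = -\tfrac{5}{3}q - \tfrac{10}{3} to the basis.

The other S-polynomials (S(f_1,h_3), S(f_2,h_3)) all reduce to 0 modulo the current basis, so we have a Gröbner basis.
Inter-reduce: drop elements whose leading term is divisible by another's, tail-reduce, and make monic.
Reduced Gröbner basis: {p - 4, q + 2}.

From the last basis element, q + 2 = 0, so q takes values in {-2}. Each choice, substituted upward through the basis, yields the corresponding point(s) of the solution set.
  q = -2: the earlier basis element becomes p - 4 = 0, giving p = 4 — point (4, -2).
Check: every point annihilates each of the original generators.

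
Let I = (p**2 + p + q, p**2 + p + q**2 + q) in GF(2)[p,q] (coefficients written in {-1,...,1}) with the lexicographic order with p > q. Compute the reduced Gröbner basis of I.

G = {p**2 + p + q, q**2}

f_1 = p**2 + p + q, LT = p**2.
f_2 = p**2 + p + q**2 + q, LT = p**2.

S(f_1,f_2): lcm = p**2. S = q**2.
  reduce S modulo (f_1, f_2):
  remainder q**2 ≠ 0; add g_3 = q**2 to the basis.

The other S-polynomials (S(f_1,g_3), S(f_2,g_3)) all reduce to 0 modulo the current basis, so we have a Gröbner basis.
Inter-reduce: drop elements whose leading term is divisible by another's, tail-reduce, and make monic.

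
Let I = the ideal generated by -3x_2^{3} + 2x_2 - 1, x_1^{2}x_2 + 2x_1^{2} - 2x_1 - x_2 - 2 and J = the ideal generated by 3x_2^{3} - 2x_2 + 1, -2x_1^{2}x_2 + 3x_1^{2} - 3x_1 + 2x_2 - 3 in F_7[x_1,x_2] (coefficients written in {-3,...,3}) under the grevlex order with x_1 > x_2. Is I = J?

Since reduced Gröbner bases are canonical representatives of ideals under a given ordering, it suffices to compute and compare them.
Buchberger on the first generating set:
f_1 = -3x_2^{3} + 2x_2 - 1, LT = x_2^{3}.
f_2 = x_1^{2}x_2 + 2x_1^{2} - 2x_1 - x_2 - 2, LT = x_1^{2}x_2.

S(f_1,f_2): lcm = x_1^{2}x_2^{3}. S = -2x_1^{2}x_2^{2} - 3x_1^{2}x_2 + 2x_1x_2^{2} + x_2^{3} - 2x_1^{2} + 2x_2^{2}.
  reduce S modulo (f_1, f_2):
  remainder 2x_1x_2^{2} + 3x_1^{2} + 3x_1x_2 + 2x_1 - 3 ≠ 0; add g_3 = 2x_1x_2^{2} + 3x_1^{2} + 3x_1x_2 + 2x_1 - 3 to the basis.

S(f_2,g_3): lcm = x_1^{2}x_2^{2}. S = 2x_1^{3} - 3x_1^{2}x_2 - x_1^{2} - 2x_1x_2 - x_2^{2} - 2x_1 - 2x_2.
  reduce S modulo (f_1, f_2, g_3):
  remainder 2x_1^{3} - 2x_1^{2} - 2x_1x_2 - x_2^{2} - x_1 + 2x_2 + 1 ≠ 0; add g_4 = 2x_1^{3} - 2x_1^{2} - 2x_1x_2 - x_2^{2} - x_1 + 2x_2 + 1 to the basis.

The other S-polynomials (S(f_1,g_3), S(f_1,g_4), S(f_2,g_4), S(g_3,g_4)) all reduce to 0 modulo the current basis, so we have a Gröbner basis.
Inter-reduce: drop elements whose leading term is divisible by another's, tail-reduce, and make monic.
Reduced Gröbner basis: {x_1^{3} - x_1^{2} - x_1x_2 + 3x_2^{2} + 3x_1 + x_2 - 3, x_1^{2}x_2 + 2x_1^{2} - 2x_1 - x_2 - 2, x_1x_2^{2} - 2x_1^{2} - 2x_1x_2 + x_1 + 2, x_2^{3} - 3x_2 - 2}.

Buchberger on the second generating set:
h_1 = 3x_2^{3} - 2x_2 + 1, LT = x_2^{3}.
h_2 = -2x_1^{2}x_2 + 3x_1^{2} - 3x_1 + 2x_2 - 3, LT = x_1^{2}x_2.

S(h_1,h_2): lcm = x_1^{2}x_2^{3}. S = -2x_1^{2}x_2^{2} - 3x_1^{2}x_2 + 2x_1x_2^{2} + x_2^{3} - 2x_1^{2} + 2x_2^{2}.
  reduce S modulo (h_1, h_2):
  remainder 2x_1x_2^{2} + 3x_1^{2} + 3x_1x_2 + 2x_1 - 3 ≠ 0; add k_3 = 2x_1x_2^{2} + 3x_1^{2} + 3x_1x_2 + 2x_1 - 3 to the basis.

S(h_2,k_3): lcm = x_1^{2}x_2^{2}. S = 2x_1^{3} - 3x_1^{2}x_2 - x_1^{2} - 2x_1x_2 - x_2^{2} - 2x_1 - 2x_2.
  reduce S modulo (h_1, h_2, k_3):
  remainder 2x_1^{3} - 2x_1^{2} - 2x_1x_2 - x_2^{2} - x_1 + 2x_2 + 1 ≠ 0; add k_4 = 2x_1^{3} - 2x_1^{2} - 2x_1x_2 - x_2^{2} - x_1 + 2x_2 + 1 to the basis.

The other S-polynomials (S(h_1,k_3), S(h_1,k_4), S(h_2,k_4), S(k_3,k_4)) all reduce to 0 modulo the current basis, so we have a Gröbner basis.
Inter-reduce: drop elements whose leading term is divisible by another's, tail-reduce, and make monic.
Reduced Gröbner basis: {x_1^{3} - x_1^{2} - x_1x_2 + 3x_2^{2} + 3x_1 + x_2 - 3, x_1^{2}x_2 + 2x_1^{2} - 2x_1 - x_2 - 2, x_1x_2^{2} - 2x_1^{2} - 2x_1x_2 + x_1 + 2, x_2^{3} - 3x_2 - 2}.

Same reduced basis, so the two generating sets span the same ideal.
The same test decides containment: I ⊆ J iff every generator of I reduces to 0 modulo a Gröbner basis of J.

Yes, the ideals are equal.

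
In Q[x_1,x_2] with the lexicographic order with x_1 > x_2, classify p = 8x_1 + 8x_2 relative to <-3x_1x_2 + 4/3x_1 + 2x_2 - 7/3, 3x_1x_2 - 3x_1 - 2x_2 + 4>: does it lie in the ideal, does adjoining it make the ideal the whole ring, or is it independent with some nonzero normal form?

First compute the reduced Gröbner basis of I by Buchberger's algorithm.
f_1 = -3x_1x_2 + 4/3x_1 + 2x_2 - 7/3, LT = x_1x_2.
f_2 = 3x_1x_2 - 3x_1 - 2x_2 + 4, LT = x_1x_2.

S(f_1,f_2): lcm = x_1x_2. S = 5/9x_1 - 5/9.
  reduce S modulo (f_1, f_2):
  remainder 5/9x_1 - 5/9 ≠ 0; add h_3 = 5/9x_1 - 5/9 to the basis.

S(f_1,h_3): lcm = x_1x_2. S = -4/9x_1 + 1/3x_2 + 7/9.
  reduce S modulo (f_1, f_2, h_3):
  remainder 1/3x_2 + 1/3 ≠ 0; add h_4 = 1/3x_2 + 1/3 to the basis.

The other S-polynomials (S(f_2,h_3), S(f_1,h_4), S(f_2,h_4), S(h_3,h_4)) all reduce to 0 modulo the current basis, so we have a Gröbner basis.
Inter-reduce: drop elements whose leading term is divisible by another's, tail-reduce, and make monic.
Reduced Gröbner basis: {x_1 - 1, x_2 + 1}.
Label its elements g_1 = x_1 - 1, g_2 = x_2 + 1.

Reduce p = 8x_1 + 8x_2 modulo G:
  leading term x_1: subtract (8)·g_1 from 8x_1 + 8x_2 → 8x_2 + 8
  leading term x_2: subtract (8)·g_2 from 8x_2 + 8 → 0
  normal form = 0.
Since the normal form is 0, p ∈ I.

8x_1 + 8x_2 lies in I (it reduces to 0).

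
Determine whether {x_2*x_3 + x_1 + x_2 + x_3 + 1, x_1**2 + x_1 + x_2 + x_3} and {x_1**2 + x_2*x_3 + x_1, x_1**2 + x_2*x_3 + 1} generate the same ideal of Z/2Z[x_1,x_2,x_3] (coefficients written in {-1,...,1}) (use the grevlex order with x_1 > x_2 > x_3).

For a fixed monomial order, each ideal has a unique reduced Gröbner basis; comparing bases decides equality.
Buchberger on the first generating set:
f_1 = x_2*x_3 + x_1 + x_2 + x_3 + 1, LT = x_2*x_3.
f_2 = x_1**2 + x_1 + x_2 + x_3, LT = x_1**2.

The S-polynomials (S(f_1,f_2)) all reduce to 0 modulo the current basis, so we have a Gröbner basis.
Inter-reduce: drop elements whose leading term is divisible by another's, tail-reduce, and make monic.
Reduced Gröbner basis: {x_1**2 + x_1 + x_2 + x_3, x_2*x_3 + x_1 + x_2 + x_3 + 1}.

Buchberger on the second generating set:
h_1 = x_1**2 + x_2*x_3 + x_1, LT = x_1**2.
h_2 = x_1**2 + x_2*x_3 + 1, LT = x_1**2.

S(h_1,h_2): lcm = x_1**2. S = x_1 + 1.
  leading term x_1: no divisor's leading term divides it; move x_1 to the remainder.
  leading term 1: no divisor's leading term divides it; move 1 to the remainder.
  remainder x_1 + 1 ≠ 0; add k_3 = x_1 + 1 to the basis.

S(h_1,k_3): lcm = x_1**2. S = x_2*x_3.
  leading term x_2*x_3: no divisor's leading term divides it; move x_2*x_3 to the remainder.
  remainder x_2*x_3 ≠ 0; add k_4 = x_2*x_3 to the basis.

The other S-polynomials (S(h_2,k_3), S(h_1,k_4), S(h_2,k_4), S(k_3,k_4)) all reduce to 0 modulo the current basis, so we have a Gröbner basis.
Inter-reduce: drop elements whose leading term is divisible by another's, tail-reduce, and make monic.
Reduced Gröbner basis: {x_2*x_3, x_1 + 1}.

The bases are distinct; the ideals are different.

No, the ideals differ.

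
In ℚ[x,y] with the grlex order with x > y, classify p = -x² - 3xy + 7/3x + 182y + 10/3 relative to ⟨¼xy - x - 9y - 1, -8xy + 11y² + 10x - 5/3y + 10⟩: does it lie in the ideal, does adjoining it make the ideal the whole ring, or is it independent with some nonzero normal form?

-x² - 3xy + 7/3x + 182y + 10/3 lies in I (it reduces to 0).

First compute the reduced Gröbner basis of I by Buchberger's algorithm.
f_1 = ¼xy - x - 9y - 1, LT = xy.
f_2 = -8xy + 11y² + 10x - 5/3y + 10, LT = xy.

S(f_1,f_2): lcm = xy. S = 11/8y² - 11/4x - 869/24y - 11/4.
  leading term y²: no divisor's leading term divides it; move 11/8y² to the remainder.
  leading term x: no divisor's leading term divides it; move -11/4x to the remainder.
  leading term y: no divisor's leading term divides it; move -869/24y to the remainder.
  leading term 1: no divisor's leading term divides it; move -11/4 to the remainder.
  remainder 11/8y² - 11/4x - 869/24y - 11/4 ≠ 0; add h_3 = 11/8y² - 11/4x - 869/24y - 11/4 to the basis.

S(f_1,h_3): lcm = xy². S = 2x² + 67/3xy - 36y² + 2x - 4y.
  leading term x²: no divisor's leading term divides it; move 2x² to the remainder.
  leading term xy: subtract (268/3)·f_1 from 67/3xy - 36y² + 2x - 4y → -36y² + 274/3x + 800y + 268/3
  leading term y²: subtract (-288/11)·h_3 from -36y² + 274/3x + 800y + 268/3 → 58/3x - 148y + 52/3
  leading term x: no divisor's leading term divides it; move 58/3x to the remainder.
  leading term y: no divisor's leading term divides it; move -148y to the remainder.
  leading term 1: no divisor's leading term divides it; move 52/3 to the remainder.
  remainder 2x² + 58/3x - 148y + 52/3 ≠ 0; add h_4 = 2x² + 58/3x - 148y + 52/3 to the basis.

The other S-polynomials (S(f_2,h_3), S(f_1,h_4), S(f_2,h_4), S(h_3,h_4)) all reduce to 0 modulo the current basis, so we have a Gröbner basis.
Inter-reduce: drop elements whose leading term is divisible by another's, tail-reduce, and make monic.
Reduced Gröbner basis: {x² + 29/3x - 74y + 26/3, xy - 4x - 36y - 4, y² - 2x - 79/3y - 2}.
Label its elements g_1 = x² + 29/3x - 74y + 26/3, g_2 = xy - 4x - 36y - 4, g_3 = y² - 2x - 79/3y - 2.

Reduce p = -x² - 3xy + 7/3x + 182y + 10/3 modulo G:
  leading term x²: subtract (-1)·g_1 from -x² - 3xy + 7/3x + 182y + 10/3 → -3xy + 12x + 108y + 12
  leading term xy: subtract (-3)·g_2 from -3xy + 12x + 108y + 12 → 0
  normal form = 0.
Since the normal form is 0, p ∈ I.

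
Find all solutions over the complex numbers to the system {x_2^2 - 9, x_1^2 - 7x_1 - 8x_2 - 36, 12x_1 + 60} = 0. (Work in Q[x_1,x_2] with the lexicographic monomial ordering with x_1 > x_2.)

Compute a lex Gröbner basis by Buchberger's algorithm.
f_1 = x_2^2 - 9, LT = x_2^2.
f_2 = x_1^2 - 7x_1 - 8x_2 - 36, LT = x_1^2.
f_3 = 12x_1 + 60, LT = x_1.

S(f_2,f_3): lcm = x_1^2. S = -12x_1 - 8x_2 - 36.
  leading term x_1: subtract (-1)·f_3 from -12x_1 - 8x_2 - 36 → -8x_2 + 24
  leading term x_2: no divisor's leading term divides it; move -8x_2 to the remainder.
  leading term 1: no divisor's leading term divides it; move 24 to the remainder.
  remainder -8x_2 + 24 ≠ 0; add h_4 = -8x_2 + 24 to the basis.

The other S-polynomials (S(f_1,f_2), S(f_1,f_3), S(f_1,h_4), S(f_2,h_4), S(f_3,h_4)) all reduce to 0 modulo the current basis, so we have a Gröbner basis.
Inter-reduce: drop elements whose leading term is divisible by another's, tail-reduce, and make monic.
Reduced Gröbner basis: {x_1 + 5, x_2 - 3}.

Since the basis is lex-ordered, x_2 - 3 is univariate in x_2. Its roots are {3}. Back-substituting each root into the other basis elements fixes the other coordinates.
  x_2 = 3: the earlier basis element becomes x_1 + 5 = 0, giving x_1 = -5 — point (-5, 3).
Each listed point satisfies every original equation (direct substitution).

{(-5, 3)}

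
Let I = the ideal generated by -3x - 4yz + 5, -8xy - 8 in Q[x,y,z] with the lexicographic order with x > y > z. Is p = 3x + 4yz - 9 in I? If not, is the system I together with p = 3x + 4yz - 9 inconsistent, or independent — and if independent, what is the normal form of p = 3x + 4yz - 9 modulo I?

First compute the reduced Gröbner basis of I by Buchberger's algorithm.
f_1 = -3x - 4yz + 5, LT = x.
f_2 = -8xy - 8, LT = xy.

S(f_1,f_2): lcm = xy. S = 4/3y^2z - 5/3y - 1.
  leading term y^2z: no divisor's leading term divides it; move 4/3y^2z to the remainder.
  leading term y: no divisor's leading term divides it; move -5/3y to the remainder.
  leading term 1: no divisor's leading term divides it; move -1 to the remainder.
  remainder 4/3y^2z - 5/3y - 1 ≠ 0; add h_3 = 4/3y^2z - 5/3y - 1 to the basis.

The other S-polynomials (S(f_1,h_3), S(f_2,h_3)) all reduce to 0 modulo the current basis, so we have a Gröbner basis.
Inter-reduce: drop elements whose leading term is divisible by another's, tail-reduce, and make monic.
Reduced Gröbner basis: {x + 4/3yz - 5/3, y^2z - 5/4y - 3/4}.
Label its elements g_1 = x + 4/3yz - 5/3, g_2 = y^2z - 5/4y - 3/4.

Reduce p = 3x + 4yz - 9 modulo G:
  leading term x: subtract (3)·g_1 from 3x + 4yz - 9 → -4
  leading term 1: no divisor's leading term divides it; move -4 to the remainder.
  normal form = -4.
The normal form is nonzero, so p ∉ I. Since p minus its normal form lies in I, I + (p) = I + (r) where r = -4; decide whether this ideal is the whole ring.
Here r = -4 is a nonzero constant, hence a unit: 1 ∈ I + (p), the Gröbner basis of I + (p) is {1}, and the enlarged system has no common solution — adjoining p is inconsistent.

Adjoining 3x + 4yz - 9 makes the ideal the whole ring: the system is inconsistent.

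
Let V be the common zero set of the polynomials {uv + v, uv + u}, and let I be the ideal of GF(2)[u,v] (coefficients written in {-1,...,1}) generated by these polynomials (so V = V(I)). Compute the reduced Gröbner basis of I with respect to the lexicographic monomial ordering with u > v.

G = {u + v, v^2 + v}

The reduced Gröbner basis is the canonical form of the ideal for this ordering.

f_1 = uv + v, LT = uv.
f_2 = uv + u, LT = uv.

S(f_1,f_2): lcm = uv. S = u + v.
  leading term u: no divisor's leading term divides it; move u to the remainder.
  leading term v: no divisor's leading term divides it; move v to the remainder.
  remainder u + v ≠ 0; add g_3 = u + v to the basis.

S(f_1,g_3): lcm = uv. S = v^2 + v.
  leading term v^2: no divisor's leading term divides it; move v^2 to the remainder.
  leading term v: no divisor's leading term divides it; move v to the remainder.
  remainder v^2 + v ≠ 0; add g_4 = v^2 + v to the basis.

The other S-polynomials (S(f_2,g_3), S(f_1,g_4), S(f_2,g_4), S(g_3,g_4)) all reduce to 0 modulo the current basis, so we have a Gröbner basis.
Inter-reduce: drop elements whose leading term is divisible by another's, tail-reduce, and make monic.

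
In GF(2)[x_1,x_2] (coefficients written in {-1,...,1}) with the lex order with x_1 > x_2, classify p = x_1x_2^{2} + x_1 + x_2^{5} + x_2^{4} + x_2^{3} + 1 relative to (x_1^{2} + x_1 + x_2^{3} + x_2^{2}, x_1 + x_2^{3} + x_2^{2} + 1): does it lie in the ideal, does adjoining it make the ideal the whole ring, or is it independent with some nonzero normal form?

First compute the reduced Gröbner basis of I by Buchberger's algorithm.
f_1 = x_1^{2} + x_1 + x_2^{3} + x_2^{2}, LT = x_1^{2}.
f_2 = x_1 + x_2^{3} + x_2^{2} + 1, LT = x_1.

S(f_1,f_2): lcm = x_1^{2}. S = x_1x_2^{3} + x_1x_2^{2} + x_2^{3} + x_2^{2}.
  reduce S modulo (f_1, f_2):
  remainder x_2^{6} + x_2^{4} ≠ 0; add h_3 = x_2^{6} + x_2^{4} to the basis.

The other S-polynomials (S(f_1,h_3), S(f_2,h_3)) all reduce to 0 modulo the current basis, so we have a Gröbner basis.
Inter-reduce: drop elements whose leading term is divisible by another's, tail-reduce, and make monic.
Reduced Gröbner basis: {x_1 + x_2^{3} + x_2^{2} + 1, x_2^{6} + x_2^{4}}.
Label its elements g_1 = x_1 + x_2^{3} + x_2^{2} + 1, g_2 = x_2^{6} + x_2^{4}.

Reduce p = x_1x_2^{2} + x_1 + x_2^{5} + x_2^{4} + x_2^{3} + 1 modulo G:
  leading term x_1x_2^{2}: subtract (x_2^{2})·g_1 from x_1x_2^{2} + x_1 + x_2^{5} + x_2^{4} + x_2^{3} + 1 → x_1 + x_2^{3} + x_2^{2} + 1
  leading term x_1: subtract (1)·g_1 from x_1 + x_2^{3} + x_2^{2} + 1 → 0
  normal form = 0.
Since the normal form is 0, p ∈ I.

x_1x_2^{2} + x_1 + x_2^{5} + x_2^{4} + x_2^{3} + 1 lies in I (it reduces to 0).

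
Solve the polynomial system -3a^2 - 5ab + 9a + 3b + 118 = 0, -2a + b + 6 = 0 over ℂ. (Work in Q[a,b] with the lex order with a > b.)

Compute a lex Gröbner basis by Buchberger's algorithm.
f_1 = -3a^2 - 5ab + 9a + 3b + 118, LT = a^2.
f_2 = -2a + b + 6, LT = a.

S(f_1,f_2): lcm = a^2. S = 13/6ab - b - 118/3.
  leading term ab: subtract (-13/12b)·f_2 from 13/6ab - b - 118/3 → 13/12b^2 + 11/2b - 118/3
  leading term b^2: no divisor's leading term divides it; move 13/12b^2 to the remainder.
  leading term b: no divisor's leading term divides it; move 11/2b to the remainder.
  leading term 1: no divisor's leading term divides it; move -118/3 to the remainder.
  remainder 13/12b^2 + 11/2b - 118/3 ≠ 0; add h_3 = 13/12b^2 + 11/2b - 118/3 to the basis.

The other S-polynomials (S(f_1,h_3), S(f_2,h_3)) all reduce to 0 modulo the current basis, so we have a Gröbner basis.
Inter-reduce: drop elements whose leading term is divisible by another's, tail-reduce, and make monic.
Reduced Gröbner basis: {a - 1/2b - 3, b^2 + 66/13b - 472/13}.

A lex Gröbner basis eliminates variables successively. Here b^2 + 66/13b - 472/13 depends only on b, with roots {-118/13, 4}; lifting each root through the earlier basis elements recovers the full solutions.
  b = -118/13: the earlier basis element becomes a + 20/13 = 0, giving a = -20/13 — point (-20/13, -118/13).
  b = 4: the earlier basis element becomes a - 5 = 0, giving a = 5 — point (5, 4).
Check: every point annihilates each of the original generators.

{(-20/13, -118/13), (5, 4)}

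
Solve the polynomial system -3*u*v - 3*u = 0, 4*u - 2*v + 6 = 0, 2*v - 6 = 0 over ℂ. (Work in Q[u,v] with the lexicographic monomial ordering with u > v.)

{(0, 3)}

Compute a lex Gröbner basis by Buchberger's algorithm.
f_1 = -3*u*v - 3*u, LT = u*v.
f_2 = 4*u - 2*v + 6, LT = u.
f_3 = 2*v - 6, LT = v.

The S-polynomials (S(f_1,f_2), S(f_1,f_3), S(f_2,f_3)) all reduce to 0 modulo the current basis, so we have a Gröbner basis.
Inter-reduce: drop elements whose leading term is divisible by another's, tail-reduce, and make monic.
Reduced Gröbner basis: {u, v - 3}.

The lex basis is triangular: the last element involves only v. Solving v - 3 = 0 gives v ∈ {3}; substituting each value into the earlier elements determines the remaining variables.
  v = 3: the earlier basis element becomes u = 0, giving u = 0 — point (0, 3).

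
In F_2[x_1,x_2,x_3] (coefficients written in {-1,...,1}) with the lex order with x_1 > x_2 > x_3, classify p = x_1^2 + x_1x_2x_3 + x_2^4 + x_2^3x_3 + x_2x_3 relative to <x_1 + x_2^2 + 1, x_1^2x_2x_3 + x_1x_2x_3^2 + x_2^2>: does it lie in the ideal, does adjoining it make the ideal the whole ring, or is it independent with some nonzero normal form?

Adjoining x_1^2 + x_1x_2x_3 + x_2^4 + x_2^3x_3 + x_2x_3 makes the ideal the whole ring: the system is inconsistent.

First compute the reduced Gröbner basis of I by Buchberger's algorithm.
f_1 = x_1 + x_2^2 + 1, LT = x_1.
f_2 = x_1^2x_2x_3 + x_1x_2x_3^2 + x_2^2, LT = x_1^2x_2x_3.

S(f_1,f_2): lcm = x_1^2x_2x_3. S = x_1x_2^3x_3 + x_1x_2x_3^2 + x_1x_2x_3 + x_2^2.
  leading term x_1x_2^3x_3: subtract (x_2^3x_3)·f_1 from x_1x_2^3x_3 + x_1x_2x_3^2 + x_1x_2x_3 + x_2^2 → x_1x_2x_3^2 + x_1x_2x_3 + x_2^5x_3 + x_2^3x_3 + x_2^2
  leading term x_1x_2x_3^2: subtract (x_2x_3^2)·f_1 from x_1x_2x_3^2 + x_1x_2x_3 + x_2^5x_3 + x_2^3x_3 + x_2^2 → x_1x_2x_3 + x_2^5x_3 + x_2^3x_3^2 + x_2^3x_3 + x_2^2 + x_2x_3^2
  leading term x_1x_2x_3: subtract (x_2x_3)·f_1 from x_1x_2x_3 + x_2^5x_3 + x_2^3x_3^2 + x_2^3x_3 + x_2^2 + x_2x_3^2 → x_2^5x_3 + x_2^3x_3^2 + x_2^2 + x_2x_3^2 + x_2x_3
  leading term x_2^5x_3: no divisor's leading term divides it; move x_2^5x_3 to the remainder.
  leading term x_2^3x_3^2: no divisor's leading term divides it; move x_2^3x_3^2 to the remainder.
  leading term x_2^2: no divisor's leading term divides it; move x_2^2 to the remainder.
  leading term x_2x_3^2: no divisor's leading term divides it; move x_2x_3^2 to the remainder.
  leading term x_2x_3: no divisor's leading term divides it; move x_2x_3 to the remainder.
  remainder x_2^5x_3 + x_2^3x_3^2 + x_2^2 + x_2x_3^2 + x_2x_3 ≠ 0; add h_3 = x_2^5x_3 + x_2^3x_3^2 + x_2^2 + x_2x_3^2 + x_2x_3 to the basis.

S(f_1,h_3): leading monomials are coprime, so the S-polynomial reduces to 0 (Buchberger's first criterion).
S(f_2,h_3): lcm = x_1^2x_2^5x_3. S = x_1^2x_2^3x_3^2 + x_1^2x_2^2 + x_1^2x_2x_3^2 + x_1^2x_2x_3 + x_1x_2^5x_3^2 + x_2^6.
  leading term x_1^2x_2^3x_3^2: subtract (x_1x_2^3x_3^2)·f_1 from x_1^2x_2^3x_3^2 + x_1^2x_2^2 + x_1^2x_2x_3^2 + x_1^2x_2x_3 + x_1x_2^5x_3^2 + x_2^6 → x_1^2x_2^2 + x_1^2x_2x_3^2 + x_1^2x_2x_3 + x_1x_2^3x_3^2 + x_2^6
  leading term x_1^2x_2^2: subtract (x_1x_2^2)·f_1 from x_1^2x_2^2 + x_1^2x_2x_3^2 + x_1^2x_2x_3 + x_1x_2^3x_3^2 + x_2^6 → x_1^2x_2x_3^2 + x_1^2x_2x_3 + x_1x_2^4 + x_1x_2^3x_3^2 + x_1x_2^2 + x_2^6
  leading term x_1^2x_2x_3^2: subtract (x_1x_2x_3^2)·f_1 from x_1^2x_2x_3^2 + x_1^2x_2x_3 + x_1x_2^4 + x_1x_2^3x_3^2 + x_1x_2^2 + x_2^6 → x_1^2x_2x_3 + x_1x_2^4 + x_1x_2^2 + x_1x_2x_3^2 + x_2^6
  leading term x_1^2x_2x_3: subtract (x_1x_2x_3)·f_1 from x_1^2x_2x_3 + x_1x_2^4 + x_1x_2^2 + x_1x_2x_3^2 + x_2^6 → x_1x_2^4 + x_1x_2^3x_3 + x_1x_2^2 + x_1x_2x_3^2 + x_1x_2x_3 + x_2^6
  leading term x_1x_2^4: subtract (x_2^4)·f_1 from x_1x_2^4 + x_1x_2^3x_3 + x_1x_2^2 + x_1x_2x_3^2 + x_1x_2x_3 + x_2^6 → x_1x_2^3x_3 + x_1x_2^2 + x_1x_2x_3^2 + x_1x_2x_3 + x_2^4
  leading term x_1x_2^3x_3: subtract (x_2^3x_3)·f_1 from x_1x_2^3x_3 + x_1x_2^2 + x_1x_2x_3^2 + x_1x_2x_3 + x_2^4 → x_1x_2^2 + x_1x_2x_3^2 + x_1x_2x_3 + x_2^5x_3 + x_2^4 + x_2^3x_3
  leading term x_1x_2^2: subtract (x_2^2)·f_1 from x_1x_2^2 + x_1x_2x_3^2 + x_1x_2x_3 + x_2^5x_3 + x_2^4 + x_2^3x_3 → x_1x_2x_3^2 + x_1x_2x_3 + x_2^5x_3 + x_2^3x_3 + x_2^2
  leading term x_1x_2x_3^2: subtract (x_2x_3^2)·f_1 from x_1x_2x_3^2 + x_1x_2x_3 + x_2^5x_3 + x_2^3x_3 + x_2^2 → x_1x_2x_3 + x_2^5x_3 + x_2^3x_3^2 + x_2^3x_3 + x_2^2 + x_2x_3^2
  leading term x_1x_2x_3: subtract (x_2x_3)·f_1 from x_1x_2x_3 + x_2^5x_3 + x_2^3x_3^2 + x_2^3x_3 + x_2^2 + x_2x_3^2 → x_2^5x_3 + x_2^3x_3^2 + x_2^2 + x_2x_3^2 + x_2x_3
  leading term x_2^5x_3: subtract (1)·h_3 from x_2^5x_3 + x_2^3x_3^2 + x_2^2 + x_2x_3^2 + x_2x_3 → 0
  remainder 0.

Every S-polynomial of the final basis reduces to 0, so we have a Gröbner basis.
Inter-reduce: drop elements whose leading term is divisible by another's, tail-reduce, and make monic.
Reduced Gröbner basis: {x_1 + x_2^2 + 1, x_2^5x_3 + x_2^3x_3^2 + x_2^2 + x_2x_3^2 + x_2x_3}.
Label its elements g_1 = x_1 + x_2^2 + 1, g_2 = x_2^5x_3 + x_2^3x_3^2 + x_2^2 + x_2x_3^2 + x_2x_3.

Reduce p = x_1^2 + x_1x_2x_3 + x_2^4 + x_2^3x_3 + x_2x_3 modulo G:
  leading term x_1^2: subtract (x_1)·g_1 from x_1^2 + x_1x_2x_3 + x_2^4 + x_2^3x_3 + x_2x_3 → x_1x_2^2 + x_1x_2x_3 + x_1 + x_2^4 + x_2^3x_3 + x_2x_3
  leading term x_1x_2^2: subtract (x_2^2)·g_1 from x_1x_2^2 + x_1x_2x_3 + x_1 + x_2^4 + x_2^3x_3 + x_2x_3 → x_1x_2x_3 + x_1 + x_2^3x_3 + x_2^2 + x_2x_3
  leading term x_1x_2x_3: subtract (x_2x_3)·g_1 from x_1x_2x_3 + x_1 + x_2^3x_3 + x_2^2 + x_2x_3 → x_1 + x_2^2
  leading term x_1: subtract (1)·g_1 from x_1 + x_2^2 → 1
  leading term 1: no divisor's leading term divides it; move 1 to the remainder.
  normal form = 1.
The normal form is nonzero, so p ∉ I. Since p minus its normal form lies in I, I + (p) = I + (r) where r = 1; decide whether this ideal is the whole ring.
Here r = 1 is a nonzero constant, hence a unit: 1 ∈ I + (p), the Gröbner basis of I + (p) is {1}, and the enlarged system has no common solution — adjoining p is inconsistent.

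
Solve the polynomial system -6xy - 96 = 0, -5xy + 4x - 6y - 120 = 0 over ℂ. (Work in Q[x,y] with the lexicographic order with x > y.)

Compute a lex Gröbner basis by Buchberger's algorithm.
f_1 = -6xy - 96, LT = xy.
f_2 = -5xy + 4x - 6y - 120, LT = xy.

S(f_1,f_2): lcm = xy. S = 4/5x - 6/5y - 8.
  leading term x: no divisor's leading term divides it; move 4/5x to the remainder.
  leading term y: no divisor's leading term divides it; move -6/5y to the remainder.
  leading term 1: no divisor's leading term divides it; move -8 to the remainder.
  remainder 4/5x - 6/5y - 8 ≠ 0; add h_3 = 4/5x - 6/5y - 8 to the basis.

S(f_1,h_3): lcm = xy. S = 3/2y^2 + 10y + 16.
  leading term y^2: no divisor's leading term divides it; move 3/2y^2 to the remainder.
  leading term y: no divisor's leading term divides it; move 10y to the remainder.
  leading term 1: no divisor's leading term divides it; move 16 to the remainder.
  remainder 3/2y^2 + 10y + 16 ≠ 0; add h_4 = 3/2y^2 + 10y + 16 to the basis.

The other S-polynomials (S(f_2,h_3), S(f_1,h_4), S(f_2,h_4), S(h_3,h_4)) all reduce to 0 modulo the current basis, so we have a Gröbner basis.
Inter-reduce: drop elements whose leading term is divisible by another's, tail-reduce, and make monic.
Reduced Gröbner basis: {x - 3/2y - 10, y^2 + 20/3y + 32/3}.

A lex Gröbner basis eliminates variables successively. Here y^2 + 20/3y + 32/3 depends only on y, with roots {-4, -8/3}; lifting each root through the earlier basis elements recovers the full solutions.
  y = -4: the earlier basis element becomes x - 4 = 0, giving x = 4 — point (4, -4).
  y = -8/3: the earlier basis element becomes x - 6 = 0, giving x = 6 — point (6, -8/3).
Check: every point annihilates each of the original generators.
This is the nonlinear analogue of row-reducing a linear system.

{(4, -4), (6, -8/3)}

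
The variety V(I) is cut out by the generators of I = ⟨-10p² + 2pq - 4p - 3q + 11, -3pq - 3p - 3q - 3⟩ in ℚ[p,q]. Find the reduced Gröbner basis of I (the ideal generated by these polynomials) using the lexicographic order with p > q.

G = {p² + ⅗p + ½q - 9/10, pq + p + q + 1, q² - 1}

Buchberger's algorithm terminates because the ascending chain of leading-term ideals stabilizes.

f_1 = -10p² + 2pq - 4p - 3q + 11, LT = p².
f_2 = -3pq - 3p - 3q - 3, LT = pq.

S(f_1,f_2): lcm = p²q. S = -p² - ⅕pq² - ⅗pq - p + 3/10q² - 11/10q.
  leading term p²: subtract (1/10)·f_1 from -p² - ⅕pq² - ⅗pq - p + 3/10q² - 11/10q → -⅕pq² - ⅘pq - ⅗p + 3/10q² - ⅘q - 11/10
  leading term pq²: subtract (1/15q)·f_2 from -⅕pq² - ⅘pq - ⅗p + 3/10q² - ⅘q - 11/10 → -⅗pq - ⅗p + ½q² - ⅗q - 11/10
  leading term pq: subtract (⅕)·f_2 from -⅗pq - ⅗p + ½q² - ⅗q - 11/10 → ½q² - ½
  leading term q²: no divisor's leading term divides it; move ½q² to the remainder.
  leading term 1: no divisor's leading term divides it; move -½ to the remainder.
  remainder ½q² - ½ ≠ 0; add g_3 = ½q² - ½ to the basis.

S(f_1,g_3): leading monomials are coprime, so the S-polynomial reduces to 0 (Buchberger's first criterion).
S(f_2,g_3): lcm = pq². S = pq + p + q² + q.
  leading term pq: subtract (-⅓)·f_2 from pq + p + q² + q → q² - 1
  leading term q²: subtract (2)·g_3 from q² - 1 → 0
  remainder 0.

Every S-polynomial of the final basis reduces to 0, so we have a Gröbner basis.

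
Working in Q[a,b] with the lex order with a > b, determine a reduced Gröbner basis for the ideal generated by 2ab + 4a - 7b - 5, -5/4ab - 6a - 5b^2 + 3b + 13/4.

f_1 = 2ab + 4a - 7b - 5, LT = ab.
f_2 = -5/4ab - 6a - 5b^2 + 3b + 13/4, LT = ab.

S(f_1,f_2): lcm = ab. S = -14/5a - 4b^2 - 11/10b + 1/10.
  leading term a: no divisor's leading term divides it; move -14/5a to the remainder.
  leading term b^2: no divisor's leading term divides it; move -4b^2 to the remainder.
  leading term b: no divisor's leading term divides it; move -11/10b to the remainder.
  leading term 1: no divisor's leading term divides it; move 1/10 to the remainder.
  remainder -14/5a - 4b^2 - 11/10b + 1/10 ≠ 0; add g_3 = -14/5a - 4b^2 - 11/10b + 1/10 to the basis.

S(f_1,g_3): lcm = ab. S = 2a - 10/7b^3 - 11/28b^2 - 97/28b - 5/2.
  leading term a: subtract (-5/7)·g_3 from 2a - 10/7b^3 - 11/28b^2 - 97/28b - 5/2 → -10/7b^3 - 13/4b^2 - 17/4b - 17/7
  leading term b^3: no divisor's leading term divides it; move -10/7b^3 to the remainder.
  leading term b^2: no divisor's leading term divides it; move -13/4b^2 to the remainder.
  leading term b: no divisor's leading term divides it; move -17/4b to the remainder.
  leading term 1: no divisor's leading term divides it; move -17/7 to the remainder.
  remainder -10/7b^3 - 13/4b^2 - 17/4b - 17/7 ≠ 0; add g_4 = -10/7b^3 - 13/4b^2 - 17/4b - 17/7 to the basis.

The other S-polynomials (S(f_2,g_3), S(f_1,g_4), S(f_2,g_4), S(g_3,g_4)) all reduce to 0 modulo the current basis, so we have a Gröbner basis.
Inter-reduce: drop elements whose leading term is divisible by another's, tail-reduce, and make monic.

G = {a + 10/7b^2 + 11/28b - 1/28, b^3 + 91/40b^2 + 119/40b + 17/10}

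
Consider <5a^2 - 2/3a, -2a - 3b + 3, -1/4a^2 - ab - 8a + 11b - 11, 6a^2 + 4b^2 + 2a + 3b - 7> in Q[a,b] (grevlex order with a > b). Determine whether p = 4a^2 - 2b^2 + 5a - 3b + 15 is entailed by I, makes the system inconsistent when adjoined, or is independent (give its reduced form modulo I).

Adjoining 4a^2 - 2b^2 + 5a - 3b + 15 makes the ideal the whole ring: the system is inconsistent.

First compute the reduced Gröbner basis of I by Buchberger's algorithm.
f_1 = 5a^2 - 2/3a, LT = a^2.
f_2 = -2a - 3b + 3, LT = a.
f_3 = -1/4a^2 - ab - 8a + 11b - 11, LT = a^2.
f_4 = 6a^2 + 4b^2 + 2a + 3b - 7, LT = a^2.

S(f_1,f_2): lcm = a^2. S = -3/2ab + 41/30a.
  leading term ab: subtract (3/4b)·f_2 from -3/2ab + 41/30a → 9/4b^2 + 41/30a - 9/4b
  leading term b^2: no divisor's leading term divides it; move 9/4b^2 to the remainder.
  leading term a: subtract (-41/60)·f_2 from 41/30a - 9/4b → -43/10b + 41/20
  leading term b: no divisor's leading term divides it; move -43/10b to the remainder.
  leading term 1: no divisor's leading term divides it; move 41/20 to the remainder.
  remainder 9/4b^2 - 43/10b + 41/20 ≠ 0; add h_5 = 9/4b^2 - 43/10b + 41/20 to the basis.

S(f_1,f_3): lcm = a^2. S = -4ab - 482/15a + 44b - 44.
  leading term ab: subtract (2b)·f_2 from -4ab - 482/15a + 44b - 44 → 6b^2 - 482/15a + 38b - 44
  leading term b^2: subtract (8/3)·h_5 from 6b^2 - 482/15a + 38b - 44 → -482/15a + 742/15b - 742/15
  leading term a: subtract (241/15)·f_2 from -482/15a + 742/15b - 742/15 → 293/3b - 293/3
  leading term b: no divisor's leading term divides it; move 293/3b to the remainder.
  leading term 1: no divisor's leading term divides it; move -293/3 to the remainder.
  remainder 293/3b - 293/3 ≠ 0; add h_6 = 293/3b - 293/3 to the basis.

S(f_1,f_4): lcm = a^2. S = -2/3b^2 - 7/15a - 1/2b + 7/6.
  leading term b^2: subtract (-8/27)·h_5 from -2/3b^2 - 7/15a - 1/2b + 7/6 → -7/15a - 479/270b + 479/270
  leading term a: subtract (7/30)·f_2 from -7/15a - 479/270b + 479/270 → -29/27b + 29/27
  leading term b: subtract (-29/2637)·h_6 from -29/27b + 29/27 → 0
  remainder 0.

S(f_2,f_3): lcm = a^2. S = -5/2ab - 67/2a + 44b - 44.
  leading term ab: subtract (5/4b)·f_2 from -5/2ab - 67/2a + 44b - 44 → 15/4b^2 - 67/2a + 161/4b - 44
  leading term b^2: subtract (5/3)·h_5 from 15/4b^2 - 67/2a + 161/4b - 44 → -67/2a + 569/12b - 569/12
  leading term a: subtract (67/4)·f_2 from -67/2a + 569/12b - 569/12 → 293/3b - 293/3
  leading term b: subtract (1)·h_6 from 293/3b - 293/3 → 0
  remainder 0.

S(f_2,f_4): lcm = a^2. S = 3/2ab - 2/3b^2 - 11/6a - 1/2b + 7/6.
  leading term ab: subtract (-3/4b)·f_2 from 3/2ab - 2/3b^2 - 11/6a - 1/2b + 7/6 → -35/12b^2 - 11/6a + 7/4b + 7/6
  leading term b^2: subtract (-35/27)·h_5 from -35/12b^2 - 11/6a + 7/4b + 7/6 → -11/6a - 413/108b + 413/108
  leading term a: subtract (11/12)·f_2 from -11/6a - 413/108b + 413/108 → -29/27b + 29/27
  leading term b: subtract (-29/2637)·h_6 from -29/27b + 29/27 → 0
  remainder 0.

S(f_3,f_4): lcm = a^2. S = 4ab - 2/3b^2 + 95/3a - 89/2b + 271/6.
  leading term ab: subtract (-2b)·f_2 from 4ab - 2/3b^2 + 95/3a - 89/2b + 271/6 → -20/3b^2 + 95/3a - 77/2b + 271/6
  leading term b^2: subtract (-80/27)·h_5 from -20/3b^2 + 95/3a - 77/2b + 271/6 → 95/3a - 2767/54b + 2767/54
  leading term a: subtract (-95/6)·f_2 from 95/3a - 2767/54b + 2767/54 → -2666/27b + 2666/27
  leading term b: subtract (-2666/2637)·h_6 from -2666/27b + 2666/27 → 0
  remainder 0.

S(f_1,h_5): leading monomials are coprime, so the S-polynomial reduces to 0 (Buchberger's first criterion).
S(f_2,h_5): leading monomials are coprime, so the S-polynomial reduces to 0 (Buchberger's first criterion).
S(f_3,h_5): leading monomials are coprime, so the S-polynomial reduces to 0 (Buchberger's first criterion).
S(f_4,h_5): leading monomials are coprime, so the S-polynomial reduces to 0 (Buchberger's first criterion).
S(f_1,h_6): leading monomials are coprime, so the S-polynomial reduces to 0 (Buchberger's first criterion).
S(f_2,h_6): leading monomials are coprime, so the S-polynomial reduces to 0 (Buchberger's first criterion).
S(f_3,h_6): leading monomials are coprime, so the S-polynomial reduces to 0 (Buchberger's first criterion).
S(f_4,h_6): leading monomials are coprime, so the S-polynomial reduces to 0 (Buchberger's first criterion).
S(h_5,h_6): lcm = b^2. S = -41/45b + 41/45.
  leading term b: subtract (-41/4395)·h_6 from -41/45b + 41/45 → 0
  remainder 0.

Every S-polynomial of the final basis reduces to 0, so we have a Gröbner basis.
Inter-reduce: drop elements whose leading term is divisible by another's, tail-reduce, and make monic.
Reduced Gröbner basis: {a, b - 1}.
Label its elements g_1 = a, g_2 = b - 1.

Reduce p = 4a^2 - 2b^2 + 5a - 3b + 15 modulo G:
  leading term a^2: subtract (4a)·g_1 from 4a^2 - 2b^2 + 5a - 3b + 15 → -2b^2 + 5a - 3b + 15
  leading term b^2: subtract (-2b)·g_2 from -2b^2 + 5a - 3b + 15 → 5a - 5b + 15
  leading term a: subtract (5)·g_1 from 5a - 5b + 15 → -5b + 15
  leading term b: subtract (-5)·g_2 from -5b + 15 → 10
  leading term 1: no divisor's leading term divides it; move 10 to the remainder.
  normal form = 10.
The normal form is nonzero, so p ∉ I. Since p minus its normal form lies in I, I + (p) = I + (r) where r = 10; decide whether this ideal is the whole ring.
Here r = 10 is a nonzero constant, hence a unit: 1 ∈ I + (p), the Gröbner basis of I + (p) is {1}, and the enlarged system has no common solution — adjoining p is inconsistent.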